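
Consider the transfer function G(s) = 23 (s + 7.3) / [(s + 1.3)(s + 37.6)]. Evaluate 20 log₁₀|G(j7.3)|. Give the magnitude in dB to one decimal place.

|j7.3 + 7.3| = √(7.3² + 7.3²) = 10.32
|j7.3 + 1.3| = √(7.3² + 1.3²) = 7.415
|j7.3 + 37.6| = √(7.3² + 37.6²) = 38.3
|G(j7.3)| = 23 × 10.32 / (7.415 × 38.3) = 0.83607
20 log₁₀(0.83607) = -1.56 dB

-1.6 dB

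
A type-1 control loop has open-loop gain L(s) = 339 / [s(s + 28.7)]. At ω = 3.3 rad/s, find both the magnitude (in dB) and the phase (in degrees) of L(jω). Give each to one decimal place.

|j3.3 + 28.7| = √(3.3² + 28.7²) = 28.89
|j3.3| = 3.3
|L(j3.3)| = 339 / (28.89 × 3.3) = 3.5559
20 log₁₀(3.5559) = 11.02 dB
∠(j3.3 + 28.7) = arctan(3.3/28.7) = 6.56°
∠(j3.3) = 90.00°
∠L(j3.3) = − (6.56° + 90.00°) = -96.56°

|L| = 11.0 dB, ∠L = -96.6 deg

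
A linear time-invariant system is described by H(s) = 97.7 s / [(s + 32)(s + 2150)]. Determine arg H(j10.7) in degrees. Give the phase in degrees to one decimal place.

∠(j10.7) = 90.00°
∠(j10.7 + 32) = arctan(10.7/32) = 18.49°
∠(j10.7 + 2150) = arctan(10.7/2150) = 0.29°
∠H(j10.7) = 90.00° − (18.49° + 0.29°) = 71.23°

71.2°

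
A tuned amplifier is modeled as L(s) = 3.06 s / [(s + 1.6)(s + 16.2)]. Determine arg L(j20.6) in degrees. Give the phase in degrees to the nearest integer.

∠(j20.6) = 90.00°
∠(j20.6 + 1.6) = arctan(20.6/1.6) = 85.56°
∠(j20.6 + 16.2) = arctan(20.6/16.2) = 51.82°
∠L(j20.6) = 90.00° − (85.56° + 51.82°) = -47.38°

-47°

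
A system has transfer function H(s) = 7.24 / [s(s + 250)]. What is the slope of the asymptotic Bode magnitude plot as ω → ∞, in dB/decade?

With 0 zeros and 2 poles, the high-frequency asymptotic slope is 20 × (0 − 2) = -40 dB/decade.

-40 dB/decade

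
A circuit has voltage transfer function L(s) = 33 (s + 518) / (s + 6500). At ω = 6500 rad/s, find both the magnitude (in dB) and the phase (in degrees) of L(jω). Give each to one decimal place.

|L| = 27.4 dB, ∠L = 40.4°

|j6500 + 518| = √(6500² + 518²) = 6521
|j6500 + 6500| = √(6500² + 6500²) = 9192
|L(j6500)| = 33 × 6521 / 9192 = 23.409
20 log₁₀(23.409) = 27.39 dB
∠(j6500 + 518) = arctan(6500/518) = 85.44°
∠(j6500 + 6500) = arctan(6500/6500) = 45.00°
∠L(j6500) = 85.44° − 45.00° = 40.44°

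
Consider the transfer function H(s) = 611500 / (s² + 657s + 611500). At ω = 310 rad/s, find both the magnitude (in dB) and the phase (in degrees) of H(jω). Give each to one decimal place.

|(j310)² + 657(j310) + 611500| = |5.154e+05 + j2.0367e+05| = 5.542e+05
|H(j310)| = 611500 / 5.542e+05 = 1.1034
20 log₁₀(1.1034) = 0.85 dB
∠[(j310)² + 657(j310) + 611500] = ∠[5.154e+05 + j2.0367e+05] = 21.56°
∠H(j310) = −21.56° = -21.56°

|H| = 0.9 dB, ∠H = -21.6 deg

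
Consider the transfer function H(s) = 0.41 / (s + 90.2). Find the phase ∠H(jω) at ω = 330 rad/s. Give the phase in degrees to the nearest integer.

∠(j330 + 90.2) = arctan(330/90.2) = 74.71°
∠H(j330) = −74.71° = -74.71°

-75°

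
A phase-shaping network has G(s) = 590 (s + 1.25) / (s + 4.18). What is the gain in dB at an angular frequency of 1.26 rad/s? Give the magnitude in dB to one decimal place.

47.6 dB

|j1.26 + 1.25| = √(1.26² + 1.25²) = 1.775
|j1.26 + 4.18| = √(1.26² + 4.18²) = 4.366
|G(j1.26)| = 590 × 1.775 / 4.366 = 239.86
20 log₁₀(239.86) = 47.60 dB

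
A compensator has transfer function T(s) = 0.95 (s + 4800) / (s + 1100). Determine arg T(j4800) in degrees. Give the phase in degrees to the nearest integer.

∠(j4800 + 4800) = arctan(4800/4800) = 45.00°
∠(j4800 + 1100) = arctan(4800/1100) = 77.09°
∠T(j4800) = 45.00° − 77.09° = -32.09°

-32 deg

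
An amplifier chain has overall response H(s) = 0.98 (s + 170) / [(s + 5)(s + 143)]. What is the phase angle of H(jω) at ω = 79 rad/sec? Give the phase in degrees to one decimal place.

-90.4°

∠(j79 + 170) = arctan(79/170) = 24.92°
∠(j79 + 5) = arctan(79/5) = 86.38°
∠(j79 + 143) = arctan(79/143) = 28.92°
∠H(j79) = 24.92° − (86.38° + 28.92°) = -90.37°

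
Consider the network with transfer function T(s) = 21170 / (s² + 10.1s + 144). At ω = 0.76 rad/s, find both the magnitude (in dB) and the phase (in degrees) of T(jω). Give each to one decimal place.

|T| = 43.4 dB, ∠T = -3.1°

|(j0.76)² + 10.1(j0.76) + 144| = |143.42 + j7.676| = 143.6
|T(j0.76)| = 21170 / 143.6 = 147.4
20 log₁₀(147.4) = 43.37 dB
∠[(j0.76)² + 10.1(j0.76) + 144] = ∠[143.42 + j7.676] = 3.06°
∠T(j0.76) = −3.06° = -3.06°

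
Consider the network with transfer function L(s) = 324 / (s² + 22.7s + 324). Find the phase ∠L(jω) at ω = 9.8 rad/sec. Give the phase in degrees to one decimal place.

-44.3 deg

∠[(j9.8)² + 22.7(j9.8) + 324] = ∠[227.96 + j222.46] = 44.30°
∠L(j9.8) = −44.30° = -44.30°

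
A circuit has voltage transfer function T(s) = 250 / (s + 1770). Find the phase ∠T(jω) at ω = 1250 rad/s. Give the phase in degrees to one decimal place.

∠(j1250 + 1770) = arctan(1250/1770) = 35.23°
∠T(j1250) = −35.23° = -35.23°

-35.2°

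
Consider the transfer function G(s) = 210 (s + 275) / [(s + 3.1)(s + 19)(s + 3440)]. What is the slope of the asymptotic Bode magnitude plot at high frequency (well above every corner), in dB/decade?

-40 dB/decade

With 1 zero and 3 poles, the high-frequency asymptotic slope is 20 × (1 − 3) = -40 dB/decade.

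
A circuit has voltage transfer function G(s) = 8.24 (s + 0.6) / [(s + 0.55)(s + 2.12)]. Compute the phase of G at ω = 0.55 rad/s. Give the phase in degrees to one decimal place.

∠(j0.55 + 0.6) = arctan(0.55/0.6) = 42.51°
∠(j0.55 + 0.55) = arctan(0.55/0.55) = 45.00°
∠(j0.55 + 2.12) = arctan(0.55/2.12) = 14.54°
∠G(j0.55) = 42.51° − (45.00° + 14.54°) = -17.03°

-17.0°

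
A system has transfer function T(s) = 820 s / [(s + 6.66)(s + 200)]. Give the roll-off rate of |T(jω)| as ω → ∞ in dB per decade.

With 1 zero and 2 poles, the high-frequency asymptotic slope is 20 × (1 − 2) = -20 dB/decade.

-20 dB/decade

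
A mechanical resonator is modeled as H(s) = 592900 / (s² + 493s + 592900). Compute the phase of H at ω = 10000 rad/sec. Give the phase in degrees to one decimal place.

-177.2°

∠[(j10000)² + 493(j10000) + 592900] = ∠[-9.9407e+07 + j4.93e+06] = 177.16°
∠H(j10000) = −177.16° = -177.16°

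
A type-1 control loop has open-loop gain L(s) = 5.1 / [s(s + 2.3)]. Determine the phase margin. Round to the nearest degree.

53°

Gain crossover: |L(jω)| = 1 at ω ≈ 1.76 rad/sec.
∠L(j1.76) = −90° − arctan(1.76/2.3) ≈ -127.43°
PM = 180° + (-127.43°) = 52.57°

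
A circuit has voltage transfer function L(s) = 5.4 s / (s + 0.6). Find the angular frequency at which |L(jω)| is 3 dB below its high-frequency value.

0.6 rad/s

For a single-pole high-pass, the −3 dB point is at the pole: ω = 0.6 rad/s.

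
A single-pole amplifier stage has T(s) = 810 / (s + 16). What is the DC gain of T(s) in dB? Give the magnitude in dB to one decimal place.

34.1 dB

T(0) = 810 / 16 = 50.625
20 log₁₀(50.625) = 34.09 dB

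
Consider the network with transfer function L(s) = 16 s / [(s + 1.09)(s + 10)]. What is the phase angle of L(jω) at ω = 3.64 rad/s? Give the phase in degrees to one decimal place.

-3.3 deg

∠(j3.64) = 90.00°
∠(j3.64 + 1.09) = arctan(3.64/1.09) = 73.33°
∠(j3.64 + 10) = arctan(3.64/10) = 20.00°
∠L(j3.64) = 90.00° − (73.33° + 20.00°) = -3.33°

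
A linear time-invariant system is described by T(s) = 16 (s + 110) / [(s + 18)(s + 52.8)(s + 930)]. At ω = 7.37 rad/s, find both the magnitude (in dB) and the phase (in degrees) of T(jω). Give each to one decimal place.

|T| = -54.8 dB, ∠T = -26.8°

|j7.37 + 110| = √(7.37² + 110²) = 110.2
|j7.37 + 18| = √(7.37² + 18²) = 19.45
|j7.37 + 52.8| = √(7.37² + 52.8²) = 53.31
|j7.37 + 930| = √(7.37² + 930²) = 930
|T(j7.37)| = 16 × 110.2 / (19.45 × 53.31 × 930) = 0.0018291
20 log₁₀(0.0018291) = -54.76 dB
∠(j7.37 + 110) = arctan(7.37/110) = 3.83°
∠(j7.37 + 18) = arctan(7.37/18) = 22.27°
∠(j7.37 + 52.8) = arctan(7.37/52.8) = 7.95°
∠(j7.37 + 930) = arctan(7.37/930) = 0.45°
∠T(j7.37) = 3.83° − (22.27° + 7.95° + 0.45°) = -26.83°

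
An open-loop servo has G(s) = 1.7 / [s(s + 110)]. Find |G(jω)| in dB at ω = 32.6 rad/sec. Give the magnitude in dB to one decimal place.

-66.8 dB

|j32.6 + 110| = √(32.6² + 110²) = 114.7
|j32.6| = 32.6
|G(j32.6)| = 1.7 / (114.7 × 32.6) = 0.00045453
20 log₁₀(0.00045453) = -66.85 dB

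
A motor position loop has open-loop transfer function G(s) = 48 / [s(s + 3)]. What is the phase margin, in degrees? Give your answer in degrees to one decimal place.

24.4°

Gain crossover: |G(jω)| = 1 at ω ≈ 6.61 rad/s.
∠G(j6.61) = −90° − arctan(6.61/3) ≈ -155.59°
PM = 180° + (-155.59°) = 24.41°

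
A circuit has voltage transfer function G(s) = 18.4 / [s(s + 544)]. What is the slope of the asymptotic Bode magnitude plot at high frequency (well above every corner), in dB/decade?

With 0 zeros and 2 poles, the high-frequency asymptotic slope is 20 × (0 − 2) = -40 dB/decade.

-40 dB/decade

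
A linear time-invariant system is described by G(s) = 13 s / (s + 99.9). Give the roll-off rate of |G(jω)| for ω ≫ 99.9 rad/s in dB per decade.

With 1 zero and 1 pole, the high-frequency asymptotic slope is 20 × (1 − 1) = 0 dB/decade.

0 dB/decade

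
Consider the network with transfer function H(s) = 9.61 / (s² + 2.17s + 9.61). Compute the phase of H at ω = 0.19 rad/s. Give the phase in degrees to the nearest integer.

∠[(j0.19)² + 2.17(j0.19) + 9.61] = ∠[9.5739 + j0.4123] = 2.47°
∠H(j0.19) = −2.47° = -2.47°

-2 deg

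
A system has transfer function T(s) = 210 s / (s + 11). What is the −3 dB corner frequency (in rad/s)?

For a single-pole high-pass, the −3 dB point is at the pole: ω = 11 rad/s.

11 rad/s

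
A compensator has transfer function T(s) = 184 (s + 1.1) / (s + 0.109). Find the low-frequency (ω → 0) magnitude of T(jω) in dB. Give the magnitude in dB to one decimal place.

65.4 dB

T(0) = 184 × 1.1 / 0.109 = 1856.9
20 log₁₀(1856.9) = 65.38 dB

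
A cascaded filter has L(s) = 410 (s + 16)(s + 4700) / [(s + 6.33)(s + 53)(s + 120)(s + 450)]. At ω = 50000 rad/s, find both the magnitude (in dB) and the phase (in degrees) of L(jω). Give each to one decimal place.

|j50000 + 16| = √(50000² + 16²) = 5e+04
|j50000 + 4700| = √(50000² + 4700²) = 5.022e+04
|j50000 + 6.33| = √(50000² + 6.33²) = 5e+04
|j50000 + 53| = √(50000² + 53²) = 5e+04
|j50000 + 120| = √(50000² + 120²) = 5e+04
|j50000 + 450| = √(50000² + 450²) = 5e+04
|L(j50000)| = 410 × 5e+04 × 5.022e+04 / (5e+04 × 5e+04 × 5e+04 × 5e+04) = 1.6472e-07
20 log₁₀(1.6472e-07) = -135.67 dB
∠(j50000 + 16) = arctan(50000/16) = 89.98°
∠(j50000 + 4700) = arctan(50000/4700) = 84.63°
∠(j50000 + 6.33) = arctan(50000/6.33) = 89.99°
∠(j50000 + 53) = arctan(50000/53) = 89.94°
∠(j50000 + 120) = arctan(50000/120) = 89.86°
∠(j50000 + 450) = arctan(50000/450) = 89.48°
∠L(j50000) = 89.98° + 84.63° − (89.99° + 89.94° + 89.86° + 89.48°) = -184.67°

|L| = -135.7 dB, ∠L = -184.7°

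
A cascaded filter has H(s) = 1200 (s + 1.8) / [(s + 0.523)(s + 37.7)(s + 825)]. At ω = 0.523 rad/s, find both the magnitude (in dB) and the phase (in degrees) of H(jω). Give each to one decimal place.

|H| = -20.2 dB, ∠H = -29.6 deg

|j0.523 + 1.8| = √(0.523² + 1.8²) = 1.874
|j0.523 + 0.523| = √(0.523² + 0.523²) = 0.7396
|j0.523 + 37.7| = √(0.523² + 37.7²) = 37.7
|j0.523 + 825| = √(0.523² + 825²) = 825
|H(j0.523)| = 1200 × 1.874 / (0.7396 × 37.7 × 825) = 0.097769
20 log₁₀(0.097769) = -20.20 dB
∠(j0.523 + 1.8) = arctan(0.523/1.8) = 16.20°
∠(j0.523 + 0.523) = arctan(0.523/0.523) = 45.00°
∠(j0.523 + 37.7) = arctan(0.523/37.7) = 0.79°
∠(j0.523 + 825) = arctan(0.523/825) = 0.04°
∠H(j0.523) = 16.20° − (45.00° + 0.79° + 0.04°) = -29.63°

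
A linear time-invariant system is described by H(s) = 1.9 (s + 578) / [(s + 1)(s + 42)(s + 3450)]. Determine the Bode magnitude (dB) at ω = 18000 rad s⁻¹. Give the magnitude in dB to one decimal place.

|j18000 + 578| = √(18000² + 578²) = 1.801e+04
|j18000 + 1| = √(18000² + 1²) = 1.8e+04
|j18000 + 42| = √(18000² + 42²) = 1.8e+04
|j18000 + 3450| = √(18000² + 3450²) = 1.833e+04
|H(j18000)| = 1.9 × 1.801e+04 / (1.8e+04 × 1.8e+04 × 1.833e+04) = 5.7623e-09
20 log₁₀(5.7623e-09) = -164.79 dB

-164.8 dB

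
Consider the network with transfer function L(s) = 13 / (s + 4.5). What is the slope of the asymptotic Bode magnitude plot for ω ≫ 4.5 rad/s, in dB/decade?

-20 dB/decade

With 0 zeros and 1 pole, the high-frequency asymptotic slope is 20 × (0 − 1) = -20 dB/decade.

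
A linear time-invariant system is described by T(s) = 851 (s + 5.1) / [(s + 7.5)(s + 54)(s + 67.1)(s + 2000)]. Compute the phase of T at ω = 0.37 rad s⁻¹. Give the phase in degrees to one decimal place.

∠(j0.37 + 5.1) = arctan(0.37/5.1) = 4.15°
∠(j0.37 + 7.5) = arctan(0.37/7.5) = 2.82°
∠(j0.37 + 54) = arctan(0.37/54) = 0.39°
∠(j0.37 + 67.1) = arctan(0.37/67.1) = 0.32°
∠(j0.37 + 2000) = arctan(0.37/2000) = 0.01°
∠T(j0.37) = 4.15° − (2.82° + 0.39° + 0.32° + 0.01°) = 0.61°

0.6 deg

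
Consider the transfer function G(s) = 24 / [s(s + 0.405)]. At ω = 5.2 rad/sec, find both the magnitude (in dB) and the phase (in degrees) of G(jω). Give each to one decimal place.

|G| = -1.1 dB, ∠G = -175.5°

|j5.2 + 0.405| = √(5.2² + 0.405²) = 5.216
|j5.2| = 5.2
|G(j5.2)| = 24 / (5.216 × 5.2) = 0.88489
20 log₁₀(0.88489) = -1.06 dB
∠(j5.2 + 0.405) = arctan(5.2/0.405) = 85.55°
∠(j5.2) = 90.00°
∠G(j5.2) = − (85.55° + 90.00°) = -175.55°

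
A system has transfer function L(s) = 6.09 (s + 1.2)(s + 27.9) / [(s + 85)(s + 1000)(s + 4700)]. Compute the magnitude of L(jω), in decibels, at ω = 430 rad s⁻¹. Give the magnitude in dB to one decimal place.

-66.0 dB

|j430 + 1.2| = √(430² + 1.2²) = 430
|j430 + 27.9| = √(430² + 27.9²) = 430.9
|j430 + 85| = √(430² + 85²) = 438.3
|j430 + 1000| = √(430² + 1000²) = 1089
|j430 + 4700| = √(430² + 4700²) = 4720
|L(j430)| = 6.09 × 430 × 430.9 / (438.3 × 1089 × 4720) = 0.0005011
20 log₁₀(0.0005011) = -66.00 dB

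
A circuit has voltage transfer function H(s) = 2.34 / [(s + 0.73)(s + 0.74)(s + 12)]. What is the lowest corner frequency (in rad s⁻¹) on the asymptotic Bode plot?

Break frequencies occur at each pole and zero magnitude: 0.73 rad s⁻¹, 0.74 rad s⁻¹, 12 rad s⁻¹.
The lowest is 0.73 rad s⁻¹.

0.73 rad s⁻¹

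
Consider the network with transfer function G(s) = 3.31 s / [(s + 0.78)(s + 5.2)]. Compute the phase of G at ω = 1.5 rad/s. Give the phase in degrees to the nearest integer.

∠(j1.5) = 90.00°
∠(j1.5 + 0.78) = arctan(1.5/0.78) = 62.53°
∠(j1.5 + 5.2) = arctan(1.5/5.2) = 16.09°
∠G(j1.5) = 90.00° − (62.53° + 16.09°) = 11.38°

11°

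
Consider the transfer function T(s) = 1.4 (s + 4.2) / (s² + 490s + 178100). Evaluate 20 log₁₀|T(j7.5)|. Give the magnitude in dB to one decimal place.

|j7.5 + 4.2| = √(7.5² + 4.2²) = 8.596
|(j7.5)² + 490(j7.5) + 178100| = |1.7804e+05 + j3675| = 1.781e+05
|T(j7.5)| = 1.4 × 8.596 / 1.781e+05 = 6.7577e-05
20 log₁₀(6.7577e-05) = -83.40 dB

-83.4 dB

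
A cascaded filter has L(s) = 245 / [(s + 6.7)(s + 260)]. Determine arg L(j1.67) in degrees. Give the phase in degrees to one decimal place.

-14.4°

∠(j1.67 + 6.7) = arctan(1.67/6.7) = 14.00°
∠(j1.67 + 260) = arctan(1.67/260) = 0.37°
∠L(j1.67) = − (14.00° + 0.37°) = -14.36°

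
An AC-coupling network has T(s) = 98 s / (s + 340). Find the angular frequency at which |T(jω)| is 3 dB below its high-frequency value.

340 rad/sec

For a single-pole high-pass, the −3 dB point is at the pole: ω = 340 rad/sec.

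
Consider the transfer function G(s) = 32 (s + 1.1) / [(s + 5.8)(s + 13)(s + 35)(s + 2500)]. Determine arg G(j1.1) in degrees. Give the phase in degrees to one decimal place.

∠(j1.1 + 1.1) = arctan(1.1/1.1) = 45.00°
∠(j1.1 + 5.8) = arctan(1.1/5.8) = 10.74°
∠(j1.1 + 13) = arctan(1.1/13) = 4.84°
∠(j1.1 + 35) = arctan(1.1/35) = 1.80°
∠(j1.1 + 2500) = arctan(1.1/2500) = 0.03°
∠G(j1.1) = 45.00° − (10.74° + 4.84° + 1.80° + 0.03°) = 27.60°

27.6°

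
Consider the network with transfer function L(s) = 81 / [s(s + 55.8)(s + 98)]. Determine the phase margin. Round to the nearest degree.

Gain crossover: |L(jω)| = 1 at ω ≈ 0.0148 rad s⁻¹.
∠L(j0.0148) = −90° − arctan(0.0148/55.8) − arctan(0.0148/98) ≈ -90.02°
PM = 180° + (-90.02°) = 89.98°

90 deg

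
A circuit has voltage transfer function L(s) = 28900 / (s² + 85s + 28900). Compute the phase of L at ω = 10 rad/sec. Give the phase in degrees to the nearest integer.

∠[(j10)² + 85(j10) + 28900] = ∠[28800 + j850] = 1.69°
∠L(j10) = −1.69° = -1.69°

-2°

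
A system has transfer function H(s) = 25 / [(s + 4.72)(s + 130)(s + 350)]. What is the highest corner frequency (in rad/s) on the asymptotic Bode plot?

Break frequencies occur at each pole and zero magnitude: 4.72 rad/s, 130 rad/s, 350 rad/s.
The highest is 350 rad/s.

350 rad/s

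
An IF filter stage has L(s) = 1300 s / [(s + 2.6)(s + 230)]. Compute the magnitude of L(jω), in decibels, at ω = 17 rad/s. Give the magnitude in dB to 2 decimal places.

|j17| = 17
|j17 + 2.6| = √(17² + 2.6²) = 17.2
|j17 + 230| = √(17² + 230²) = 230.6
|L(j17)| = 1300 × 17 / (17.2 × 230.6) = 5.572
20 log₁₀(5.572) = 14.920 dB

14.92 dB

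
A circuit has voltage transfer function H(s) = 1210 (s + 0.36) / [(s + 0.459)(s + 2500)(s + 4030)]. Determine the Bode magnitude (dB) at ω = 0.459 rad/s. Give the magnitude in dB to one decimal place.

|j0.459 + 0.36| = √(0.459² + 0.36²) = 0.5833
|j0.459 + 0.459| = √(0.459² + 0.459²) = 0.6491
|j0.459 + 2500| = √(0.459² + 2500²) = 2500
|j0.459 + 4030| = √(0.459² + 4030²) = 4030
|H(j0.459)| = 1210 × 0.5833 / (0.6491 × 2500 × 4030) = 0.00010793
20 log₁₀(0.00010793) = -79.34 dB

-79.3 dB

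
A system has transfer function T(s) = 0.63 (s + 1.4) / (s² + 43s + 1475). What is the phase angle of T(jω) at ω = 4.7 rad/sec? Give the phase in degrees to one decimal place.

65.5°

∠(j4.7 + 1.4) = arctan(4.7/1.4) = 73.41°
∠[(j4.7)² + 43(j4.7) + 1475] = ∠[1452.9 + j202.1] = 7.92°
∠T(j4.7) = 73.41° − 7.92° = 65.49°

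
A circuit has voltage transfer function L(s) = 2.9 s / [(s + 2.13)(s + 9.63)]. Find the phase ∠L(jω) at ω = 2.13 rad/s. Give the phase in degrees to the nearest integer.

33 deg

∠(j2.13) = 90.00°
∠(j2.13 + 2.13) = arctan(2.13/2.13) = 45.00°
∠(j2.13 + 9.63) = arctan(2.13/9.63) = 12.47°
∠L(j2.13) = 90.00° − (45.00° + 12.47°) = 32.53°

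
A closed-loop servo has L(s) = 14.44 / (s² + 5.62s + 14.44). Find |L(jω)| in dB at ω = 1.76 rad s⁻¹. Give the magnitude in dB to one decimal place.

|(j1.76)² + 5.62(j1.76) + 14.44| = |11.342 + j9.8912| = 15.05
|L(j1.76)| = 14.44 / 15.05 = 0.9595
20 log₁₀(0.9595) = -0.36 dB

-0.4 dB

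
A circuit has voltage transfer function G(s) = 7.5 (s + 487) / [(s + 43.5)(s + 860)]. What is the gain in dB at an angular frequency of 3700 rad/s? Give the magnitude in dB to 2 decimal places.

|j3700 + 487| = √(3700² + 487²) = 3732
|j3700 + 43.5| = √(3700² + 43.5²) = 3700
|j3700 + 860| = √(3700² + 860²) = 3799
|G(j3700)| = 7.5 × 3732 / (3700 × 3799) = 0.0019913
20 log₁₀(0.0019913) = -54.017 dB

-54.02 dB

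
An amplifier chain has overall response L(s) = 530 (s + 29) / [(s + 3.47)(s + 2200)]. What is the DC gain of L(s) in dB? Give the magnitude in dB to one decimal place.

L(0) = 530 × 29 / (3.47 × 2200) = 2.0134
20 log₁₀(2.0134) = 6.08 dB

6.1 dB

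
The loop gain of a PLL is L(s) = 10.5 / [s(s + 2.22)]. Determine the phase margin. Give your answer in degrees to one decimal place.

37.6 deg

Gain crossover: |L(jω)| = 1 at ω ≈ 2.88 rad/s.
∠L(j2.88) = −90° − arctan(2.88/2.22) ≈ -142.42°
PM = 180° + (-142.42°) = 37.58°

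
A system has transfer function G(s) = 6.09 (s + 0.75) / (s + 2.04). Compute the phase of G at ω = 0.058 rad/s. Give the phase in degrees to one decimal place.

∠(j0.058 + 0.75) = arctan(0.058/0.75) = 4.42°
∠(j0.058 + 2.04) = arctan(0.058/2.04) = 1.63°
∠G(j0.058) = 4.42° − 1.63° = 2.79°

2.8 deg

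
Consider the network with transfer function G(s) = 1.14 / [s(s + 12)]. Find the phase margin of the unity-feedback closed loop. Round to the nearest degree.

Gain crossover: |G(jω)| = 1 at ω ≈ 0.095 rad/s.
∠G(j0.095) = −90° − arctan(0.095/12) ≈ -90.45°
PM = 180° + (-90.45°) = 89.55°

90 deg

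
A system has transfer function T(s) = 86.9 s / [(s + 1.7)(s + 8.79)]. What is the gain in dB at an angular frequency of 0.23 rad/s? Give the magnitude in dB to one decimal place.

|j0.23| = 0.23
|j0.23 + 1.7| = √(0.23² + 1.7²) = 1.715
|j0.23 + 8.79| = √(0.23² + 8.79²) = 8.793
|T(j0.23)| = 86.9 × 0.23 / (1.715 × 8.793) = 1.325
20 log₁₀(1.325) = 2.44 dB

2.4 dB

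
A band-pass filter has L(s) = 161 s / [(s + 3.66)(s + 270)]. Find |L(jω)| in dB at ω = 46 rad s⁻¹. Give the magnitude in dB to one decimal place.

|j46| = 46
|j46 + 3.66| = √(46² + 3.66²) = 46.15
|j46 + 270| = √(46² + 270²) = 273.9
|L(j46)| = 161 × 46 / (46.15 × 273.9) = 0.58597
20 log₁₀(0.58597) = -4.64 dB

-4.6 dB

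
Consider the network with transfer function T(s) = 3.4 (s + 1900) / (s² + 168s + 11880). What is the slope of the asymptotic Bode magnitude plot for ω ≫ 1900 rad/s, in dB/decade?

With 1 zero and 2 poles, the high-frequency asymptotic slope is 20 × (1 − 2) = -20 dB/decade.

-20 dB/decade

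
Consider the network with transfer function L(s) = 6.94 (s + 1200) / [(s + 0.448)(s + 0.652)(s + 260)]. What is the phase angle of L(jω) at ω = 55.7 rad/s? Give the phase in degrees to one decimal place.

-188.3°

∠(j55.7 + 1200) = arctan(55.7/1200) = 2.66°
∠(j55.7 + 0.448) = arctan(55.7/0.448) = 89.54°
∠(j55.7 + 0.652) = arctan(55.7/0.652) = 89.33°
∠(j55.7 + 260) = arctan(55.7/260) = 12.09°
∠L(j55.7) = 2.66° − (89.54° + 89.33° + 12.09°) = -188.30°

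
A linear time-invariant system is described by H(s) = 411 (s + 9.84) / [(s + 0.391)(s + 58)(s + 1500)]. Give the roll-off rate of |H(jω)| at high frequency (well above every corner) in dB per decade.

-40 dB/decade

With 1 zero and 3 poles, the high-frequency asymptotic slope is 20 × (1 − 3) = -40 dB/decade.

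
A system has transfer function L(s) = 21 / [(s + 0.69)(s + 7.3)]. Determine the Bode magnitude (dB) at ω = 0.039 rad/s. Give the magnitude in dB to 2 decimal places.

|j0.039 + 0.69| = √(0.039² + 0.69²) = 0.6911
|j0.039 + 7.3| = √(0.039² + 7.3²) = 7.3
|L(j0.039)| = 21 / (0.6911 × 7.3) = 4.1624
20 log₁₀(4.1624) = 12.387 dB

12.39 dB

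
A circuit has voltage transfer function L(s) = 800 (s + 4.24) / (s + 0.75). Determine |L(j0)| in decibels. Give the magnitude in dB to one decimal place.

L(0) = 800 × 4.24 / 0.75 = 4522.7
20 log₁₀(4522.7) = 73.11 dB

73.1 dB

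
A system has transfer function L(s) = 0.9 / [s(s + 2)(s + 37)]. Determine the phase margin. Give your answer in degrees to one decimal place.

Gain crossover: |L(jω)| = 1 at ω ≈ 0.0122 rad/s.
∠L(j0.0122) = −90° − arctan(0.0122/2) − arctan(0.0122/37) ≈ -90.37°
PM = 180° + (-90.37°) = 89.63°

89.6 deg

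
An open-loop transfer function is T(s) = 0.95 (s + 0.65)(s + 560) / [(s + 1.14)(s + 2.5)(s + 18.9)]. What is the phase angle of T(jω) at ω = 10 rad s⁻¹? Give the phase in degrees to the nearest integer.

-100°

∠(j10 + 0.65) = arctan(10/0.65) = 86.28°
∠(j10 + 560) = arctan(10/560) = 1.02°
∠(j10 + 1.14) = arctan(10/1.14) = 83.50°
∠(j10 + 2.5) = arctan(10/2.5) = 75.96°
∠(j10 + 18.9) = arctan(10/18.9) = 27.88°
∠T(j10) = 86.28° + 1.02° − (83.50° + 75.96° + 27.88°) = -100.04°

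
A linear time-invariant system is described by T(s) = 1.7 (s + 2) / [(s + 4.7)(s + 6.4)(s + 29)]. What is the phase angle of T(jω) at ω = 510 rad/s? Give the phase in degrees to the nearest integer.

-176°

∠(j510 + 2) = arctan(510/2) = 89.78°
∠(j510 + 4.7) = arctan(510/4.7) = 89.47°
∠(j510 + 6.4) = arctan(510/6.4) = 89.28°
∠(j510 + 29) = arctan(510/29) = 86.75°
∠T(j510) = 89.78° − (89.47° + 89.28° + 86.75°) = -175.72°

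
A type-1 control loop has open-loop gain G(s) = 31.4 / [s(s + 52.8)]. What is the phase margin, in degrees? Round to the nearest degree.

89°

Gain crossover: |G(jω)| = 1 at ω ≈ 0.595 rad/s.
∠G(j0.595) = −90° − arctan(0.595/52.8) ≈ -90.65°
PM = 180° + (-90.65°) = 89.35°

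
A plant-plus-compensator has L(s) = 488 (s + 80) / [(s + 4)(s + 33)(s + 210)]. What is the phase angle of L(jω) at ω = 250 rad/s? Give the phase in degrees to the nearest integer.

∠(j250 + 80) = arctan(250/80) = 72.26°
∠(j250 + 4) = arctan(250/4) = 89.08°
∠(j250 + 33) = arctan(250/33) = 82.48°
∠(j250 + 210) = arctan(250/210) = 49.97°
∠L(j250) = 72.26° − (89.08° + 82.48° + 49.97°) = -149.28°

-149 deg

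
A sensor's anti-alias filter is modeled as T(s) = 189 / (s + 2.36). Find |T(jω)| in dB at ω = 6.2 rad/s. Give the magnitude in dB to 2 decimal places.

|j6.2 + 2.36| = √(6.2² + 2.36²) = 6.634
|T(j6.2)| = 189 / 6.634 = 28.49
20 log₁₀(28.49) = 29.094 dB

29.09 dB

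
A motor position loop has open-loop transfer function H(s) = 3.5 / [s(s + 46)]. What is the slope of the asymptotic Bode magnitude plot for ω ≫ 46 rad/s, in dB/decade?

-40 dB/decade

With 0 zeros and 2 poles, the high-frequency asymptotic slope is 20 × (0 − 2) = -40 dB/decade.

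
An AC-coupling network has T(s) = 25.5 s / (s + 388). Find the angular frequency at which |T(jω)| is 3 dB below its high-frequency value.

388 rad/s

For a single-pole high-pass, the −3 dB point is at the pole: ω = 388 rad/s.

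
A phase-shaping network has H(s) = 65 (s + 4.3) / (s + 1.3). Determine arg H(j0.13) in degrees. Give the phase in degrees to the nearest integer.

∠(j0.13 + 4.3) = arctan(0.13/4.3) = 1.73°
∠(j0.13 + 1.3) = arctan(0.13/1.3) = 5.71°
∠H(j0.13) = 1.73° − 5.71° = -3.98°

-4°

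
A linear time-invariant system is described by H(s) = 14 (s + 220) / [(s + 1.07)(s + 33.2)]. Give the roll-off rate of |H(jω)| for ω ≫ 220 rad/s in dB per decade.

With 1 zero and 2 poles, the high-frequency asymptotic slope is 20 × (1 − 2) = -20 dB/decade.

-20 dB/decade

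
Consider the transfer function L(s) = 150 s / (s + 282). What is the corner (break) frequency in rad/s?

The single real pole at s = −282 gives a corner at ω = 282 rad/s.

282 rad/s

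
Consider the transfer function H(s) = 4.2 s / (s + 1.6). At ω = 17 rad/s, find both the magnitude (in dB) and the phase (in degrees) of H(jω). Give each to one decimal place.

|j17| = 17
|j17 + 1.6| = √(17² + 1.6²) = 17.08
|H(j17)| = 4.2 × 17 / 17.08 = 4.1815
20 log₁₀(4.1815) = 12.43 dB
∠(j17) = 90.00°
∠(j17 + 1.6) = arctan(17/1.6) = 84.62°
∠H(j17) = 90.00° − 84.62° = 5.38°

|H| = 12.4 dB, ∠H = 5.4 deg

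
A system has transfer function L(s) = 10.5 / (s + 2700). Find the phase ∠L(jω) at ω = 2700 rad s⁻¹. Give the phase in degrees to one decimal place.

-45.0 deg

∠(j2700 + 2700) = arctan(2700/2700) = 45.00°
∠L(j2700) = −45.00° = -45.00°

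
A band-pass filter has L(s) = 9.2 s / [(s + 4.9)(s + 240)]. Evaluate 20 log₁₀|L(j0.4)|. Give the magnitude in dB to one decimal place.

|j0.4| = 0.4
|j0.4 + 4.9| = √(0.4² + 4.9²) = 4.916
|j0.4 + 240| = √(0.4² + 240²) = 240
|L(j0.4)| = 9.2 × 0.4 / (4.916 × 240) = 0.0031189
20 log₁₀(0.0031189) = -50.12 dB

-50.1 dB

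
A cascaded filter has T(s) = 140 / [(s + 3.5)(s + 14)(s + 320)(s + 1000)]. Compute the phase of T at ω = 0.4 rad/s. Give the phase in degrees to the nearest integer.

-8°

∠(j0.4 + 3.5) = arctan(0.4/3.5) = 6.52°
∠(j0.4 + 14) = arctan(0.4/14) = 1.64°
∠(j0.4 + 320) = arctan(0.4/320) = 0.07°
∠(j0.4 + 1000) = arctan(0.4/1000) = 0.02°
∠T(j0.4) = − (6.52° + 1.64° + 0.07° + 0.02°) = -8.25°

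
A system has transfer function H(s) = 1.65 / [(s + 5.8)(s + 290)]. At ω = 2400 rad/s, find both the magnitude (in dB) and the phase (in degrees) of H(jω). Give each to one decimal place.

|H| = -130.9 dB, ∠H = -173.0°

|j2400 + 5.8| = √(2400² + 5.8²) = 2400
|j2400 + 290| = √(2400² + 290²) = 2417
|H(j2400)| = 1.65 / (2400 × 2417) = 2.8439e-07
20 log₁₀(2.8439e-07) = -130.92 dB
∠(j2400 + 5.8) = arctan(2400/5.8) = 89.86°
∠(j2400 + 290) = arctan(2400/290) = 83.11°
∠H(j2400) = − (89.86° + 83.11°) = -172.97°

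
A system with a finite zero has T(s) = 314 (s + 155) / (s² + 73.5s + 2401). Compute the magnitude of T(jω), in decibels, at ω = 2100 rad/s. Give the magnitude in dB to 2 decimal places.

|j2100 + 155| = √(2100² + 155²) = 2106
|(j2100)² + 73.5(j2100) + 2401| = |-4.4076e+06 + j1.5435e+05| = 4.41e+06
|T(j2100)| = 314 × 2106 / 4.41e+06 = 0.14992
20 log₁₀(0.14992) = -16.483 dB

-16.48 dB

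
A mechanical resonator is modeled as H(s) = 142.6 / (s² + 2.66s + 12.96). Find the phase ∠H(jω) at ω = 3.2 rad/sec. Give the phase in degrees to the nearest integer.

-72 deg

∠[(j3.2)² + 2.66(j3.2) + 12.96] = ∠[2.72 + j8.512] = 72.28°
∠H(j3.2) = −72.28° = -72.28°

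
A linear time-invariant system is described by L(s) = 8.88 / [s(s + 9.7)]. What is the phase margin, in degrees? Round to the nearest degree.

85°

Gain crossover: |L(jω)| = 1 at ω ≈ 0.911 rad/s.
∠L(j0.911) = −90° − arctan(0.911/9.7) ≈ -95.37°
PM = 180° + (-95.37°) = 84.63°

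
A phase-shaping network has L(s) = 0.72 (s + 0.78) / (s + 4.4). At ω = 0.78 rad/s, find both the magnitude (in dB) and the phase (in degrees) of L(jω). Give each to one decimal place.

|L| = -15.0 dB, ∠L = 34.9°

|j0.78 + 0.78| = √(0.78² + 0.78²) = 1.103
|j0.78 + 4.4| = √(0.78² + 4.4²) = 4.469
|L(j0.78)| = 0.72 × 1.103 / 4.469 = 0.17773
20 log₁₀(0.17773) = -15.00 dB
∠(j0.78 + 0.78) = arctan(0.78/0.78) = 45.00°
∠(j0.78 + 4.4) = arctan(0.78/4.4) = 10.05°
∠L(j0.78) = 45.00° − 10.05° = 34.95°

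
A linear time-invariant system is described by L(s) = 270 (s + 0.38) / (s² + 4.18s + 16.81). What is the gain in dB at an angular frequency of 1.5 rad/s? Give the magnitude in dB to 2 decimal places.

|j1.5 + 0.38| = √(1.5² + 0.38²) = 1.547
|(j1.5)² + 4.18(j1.5) + 16.81| = |14.56 + j6.27| = 15.85
|L(j1.5)| = 270 × 1.547 / 15.85 = 26.355
20 log₁₀(26.355) = 28.417 dB

28.42 dB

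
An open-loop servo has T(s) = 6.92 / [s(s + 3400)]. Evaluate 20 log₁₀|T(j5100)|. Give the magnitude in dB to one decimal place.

|j5100 + 3400| = √(5100² + 3400²) = 6129
|j5100| = 5100
|T(j5100)| = 6.92 / (6129 × 5100) = 2.2137e-07
20 log₁₀(2.2137e-07) = -133.10 dB

-133.1 dB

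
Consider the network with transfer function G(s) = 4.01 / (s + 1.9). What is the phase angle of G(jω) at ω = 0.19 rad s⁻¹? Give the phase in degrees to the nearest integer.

∠(j0.19 + 1.9) = arctan(0.19/1.9) = 5.71°
∠G(j0.19) = −5.71° = -5.71°

-6 deg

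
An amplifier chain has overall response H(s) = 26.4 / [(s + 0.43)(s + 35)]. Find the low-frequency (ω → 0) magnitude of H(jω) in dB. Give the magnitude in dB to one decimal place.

H(0) = 26.4 / (0.43 × 35) = 1.7542
20 log₁₀(1.7542) = 4.88 dB

4.9 dB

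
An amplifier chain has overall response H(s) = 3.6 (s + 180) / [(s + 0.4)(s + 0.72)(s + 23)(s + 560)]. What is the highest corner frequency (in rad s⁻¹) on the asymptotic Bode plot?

Break frequencies occur at each pole and zero magnitude: 0.4 rad s⁻¹, 0.72 rad s⁻¹, 23 rad s⁻¹, 180 rad s⁻¹, 560 rad s⁻¹.
The highest is 560 rad s⁻¹.

560 rad s⁻¹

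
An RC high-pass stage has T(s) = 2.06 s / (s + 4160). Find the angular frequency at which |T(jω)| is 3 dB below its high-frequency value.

For a single-pole high-pass, the −3 dB point is at the pole: ω = 4160 rad/s.

4160 rad/s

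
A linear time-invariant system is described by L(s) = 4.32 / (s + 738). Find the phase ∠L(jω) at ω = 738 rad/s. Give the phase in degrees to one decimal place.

∠(j738 + 738) = arctan(738/738) = 45.00°
∠L(j738) = −45.00° = -45.00°

-45.0°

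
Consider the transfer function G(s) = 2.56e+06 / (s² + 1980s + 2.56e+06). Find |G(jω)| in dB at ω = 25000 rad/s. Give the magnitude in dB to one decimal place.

|(j25000)² + 1980(j25000) + 2.56e+06| = |-6.2244e+08 + j4.95e+07| = 6.244e+08
|G(j25000)| = 2.56e+06 / 6.244e+08 = 0.0040999
20 log₁₀(0.0040999) = -47.74 dB

-47.7 dB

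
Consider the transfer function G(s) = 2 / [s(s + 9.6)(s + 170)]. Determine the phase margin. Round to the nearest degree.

Gain crossover: |G(jω)| = 1 at ω ≈ 0.00123 rad/s.
∠G(j0.00123) = −90° − arctan(0.00123/9.6) − arctan(0.00123/170) ≈ -90.01°
PM = 180° + (-90.01°) = 89.99°

90°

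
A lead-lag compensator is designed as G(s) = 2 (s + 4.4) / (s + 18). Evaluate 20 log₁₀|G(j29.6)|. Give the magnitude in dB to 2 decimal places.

|j29.6 + 4.4| = √(29.6² + 4.4²) = 29.93
|j29.6 + 18| = √(29.6² + 18²) = 34.64
|G(j29.6)| = 2 × 29.93 / 34.64 = 1.7276
20 log₁₀(1.7276) = 4.749 dB

4.75 dB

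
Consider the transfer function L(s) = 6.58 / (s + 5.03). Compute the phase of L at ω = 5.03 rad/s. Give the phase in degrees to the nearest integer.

-45°

∠(j5.03 + 5.03) = arctan(5.03/5.03) = 45.00°
∠L(j5.03) = −45.00° = -45.00°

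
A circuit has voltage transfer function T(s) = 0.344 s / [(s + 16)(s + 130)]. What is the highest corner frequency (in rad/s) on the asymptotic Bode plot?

Break frequencies occur at each pole and zero magnitude: 16 rad/s, 130 rad/s.
The highest is 130 rad/s.

130 rad/s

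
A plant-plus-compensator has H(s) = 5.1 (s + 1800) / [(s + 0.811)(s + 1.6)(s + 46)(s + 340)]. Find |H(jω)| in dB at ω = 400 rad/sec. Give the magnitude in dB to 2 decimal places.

-131.12 dB

|j400 + 1800| = √(400² + 1800²) = 1844
|j400 + 0.811| = √(400² + 0.811²) = 400
|j400 + 1.6| = √(400² + 1.6²) = 400
|j400 + 46| = √(400² + 46²) = 402.6
|j400 + 340| = √(400² + 340²) = 525
|H(j400)| = 5.1 × 1844 / (400 × 400 × 402.6 × 525) = 2.7806e-07
20 log₁₀(2.7806e-07) = -131.117 dB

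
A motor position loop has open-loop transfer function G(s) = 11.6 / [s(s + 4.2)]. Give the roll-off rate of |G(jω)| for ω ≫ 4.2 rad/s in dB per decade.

With 0 zeros and 2 poles, the high-frequency asymptotic slope is 20 × (0 − 2) = -40 dB/decade.

-40 dB/decade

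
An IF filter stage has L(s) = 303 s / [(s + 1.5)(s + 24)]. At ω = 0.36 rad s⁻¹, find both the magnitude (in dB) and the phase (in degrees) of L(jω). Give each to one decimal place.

|L| = 9.4 dB, ∠L = 75.6°

|j0.36| = 0.36
|j0.36 + 1.5| = √(0.36² + 1.5²) = 1.543
|j0.36 + 24| = √(0.36² + 24²) = 24
|L(j0.36)| = 303 × 0.36 / (1.543 × 24) = 2.946
20 log₁₀(2.946) = 9.38 dB
∠(j0.36) = 90.00°
∠(j0.36 + 1.5) = arctan(0.36/1.5) = 13.50°
∠(j0.36 + 24) = arctan(0.36/24) = 0.86°
∠L(j0.36) = 90.00° − (13.50° + 0.86°) = 75.64°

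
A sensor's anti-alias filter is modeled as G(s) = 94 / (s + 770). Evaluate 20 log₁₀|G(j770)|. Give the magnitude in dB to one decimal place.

|j770 + 770| = √(770² + 770²) = 1089
|G(j770)| = 94 / 1089 = 0.086322
20 log₁₀(0.086322) = -21.28 dB

-21.3 dB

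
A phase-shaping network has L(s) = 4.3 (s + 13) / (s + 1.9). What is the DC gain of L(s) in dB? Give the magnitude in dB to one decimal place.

29.4 dB

L(0) = 4.3 × 13 / 1.9 = 29.421
20 log₁₀(29.421) = 29.37 dB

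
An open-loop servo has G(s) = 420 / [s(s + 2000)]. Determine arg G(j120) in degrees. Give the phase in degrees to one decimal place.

-93.4°

∠(j120 + 2000) = arctan(120/2000) = 3.43°
∠(j120) = 90.00°
∠G(j120) = − (3.43° + 90.00°) = -93.43°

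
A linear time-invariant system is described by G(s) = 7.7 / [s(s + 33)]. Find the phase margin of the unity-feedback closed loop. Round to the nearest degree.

Gain crossover: |G(jω)| = 1 at ω ≈ 0.233 rad/s.
∠G(j0.233) = −90° − arctan(0.233/33) ≈ -90.41°
PM = 180° + (-90.41°) = 89.59°

90°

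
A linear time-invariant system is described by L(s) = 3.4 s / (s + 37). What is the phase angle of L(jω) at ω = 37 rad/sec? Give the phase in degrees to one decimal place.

∠(j37) = 90.00°
∠(j37 + 37) = arctan(37/37) = 45.00°
∠L(j37) = 90.00° − 45.00° = 45.00°

45.0 deg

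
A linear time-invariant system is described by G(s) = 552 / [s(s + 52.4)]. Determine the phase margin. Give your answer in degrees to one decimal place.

78.8 deg

Gain crossover: |G(jω)| = 1 at ω ≈ 10.3 rad s⁻¹.
∠G(j10.3) = −90° − arctan(10.3/52.4) ≈ -101.16°
PM = 180° + (-101.16°) = 78.84°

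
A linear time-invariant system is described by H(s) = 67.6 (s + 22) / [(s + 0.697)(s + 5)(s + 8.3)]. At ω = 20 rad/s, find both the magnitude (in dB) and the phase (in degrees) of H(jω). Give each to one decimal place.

|j20 + 22| = √(20² + 22²) = 29.73
|j20 + 0.697| = √(20² + 0.697²) = 20.01
|j20 + 5| = √(20² + 5²) = 20.62
|j20 + 8.3| = √(20² + 8.3²) = 21.65
|H(j20)| = 67.6 × 29.73 / (20.01 × 20.62 × 21.65) = 0.22498
20 log₁₀(0.22498) = -12.96 dB
∠(j20 + 22) = arctan(20/22) = 42.27°
∠(j20 + 0.697) = arctan(20/0.697) = 88.00°
∠(j20 + 5) = arctan(20/5) = 75.96°
∠(j20 + 8.3) = arctan(20/8.3) = 67.46°
∠H(j20) = 42.27° − (88.00° + 75.96° + 67.46°) = -189.16°

|H| = -13.0 dB, ∠H = -189.2°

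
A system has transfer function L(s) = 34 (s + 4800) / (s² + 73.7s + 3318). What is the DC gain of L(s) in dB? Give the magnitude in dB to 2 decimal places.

33.84 dB

L(0) = 34 × 4800 / 3318 = 49.186
20 log₁₀(49.186) = 33.837 dB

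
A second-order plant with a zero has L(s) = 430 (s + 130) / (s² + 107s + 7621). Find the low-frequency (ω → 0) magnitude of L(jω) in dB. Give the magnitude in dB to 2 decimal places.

17.31 dB

L(0) = 430 × 130 / 7621 = 7.335
20 log₁₀(7.335) = 17.308 dB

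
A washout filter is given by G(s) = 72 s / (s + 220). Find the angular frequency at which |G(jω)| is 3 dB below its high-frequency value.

For a single-pole high-pass, the −3 dB point is at the pole: ω = 220 rad/sec.

220 rad/sec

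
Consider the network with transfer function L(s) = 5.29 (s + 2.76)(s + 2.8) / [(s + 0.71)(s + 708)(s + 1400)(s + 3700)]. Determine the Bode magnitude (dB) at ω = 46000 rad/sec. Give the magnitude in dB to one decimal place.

-172.1 dB

|j46000 + 2.76| = √(46000² + 2.76²) = 4.6e+04
|j46000 + 2.8| = √(46000² + 2.8²) = 4.6e+04
|j46000 + 0.71| = √(46000² + 0.71²) = 4.6e+04
|j46000 + 708| = √(46000² + 708²) = 4.601e+04
|j46000 + 1400| = √(46000² + 1400²) = 4.602e+04
|j46000 + 3700| = √(46000² + 3700²) = 4.615e+04
|L(j46000)| = 5.29 × 4.6e+04 × 4.6e+04 / (4.6e+04 × 4.601e+04 × 4.602e+04 × 4.615e+04) = 2.4905e-09
20 log₁₀(2.4905e-09) = -172.07 dB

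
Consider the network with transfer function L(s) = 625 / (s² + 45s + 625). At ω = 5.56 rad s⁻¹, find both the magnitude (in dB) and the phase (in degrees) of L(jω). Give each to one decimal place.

|(j5.56)² + 45(j5.56) + 625| = |594.09 + j250.2| = 644.6
|L(j5.56)| = 625 / 644.6 = 0.96956
20 log₁₀(0.96956) = -0.27 dB
∠[(j5.56)² + 45(j5.56) + 625] = ∠[594.09 + j250.2] = 22.84°
∠L(j5.56) = −22.84° = -22.84°

|L| = -0.3 dB, ∠L = -22.8°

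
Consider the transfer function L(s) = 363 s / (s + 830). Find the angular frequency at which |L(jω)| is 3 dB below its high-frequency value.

For a single-pole high-pass, the −3 dB point is at the pole: ω = 830 rad s⁻¹.

830 rad s⁻¹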